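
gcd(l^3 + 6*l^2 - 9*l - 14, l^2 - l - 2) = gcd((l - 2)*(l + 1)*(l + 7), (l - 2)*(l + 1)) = l^2 - l - 2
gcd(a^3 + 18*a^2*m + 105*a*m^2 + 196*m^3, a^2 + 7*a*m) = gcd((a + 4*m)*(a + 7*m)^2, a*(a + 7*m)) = a + 7*m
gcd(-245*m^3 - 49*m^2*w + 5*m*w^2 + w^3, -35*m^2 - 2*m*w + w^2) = -35*m^2 - 2*m*w + w^2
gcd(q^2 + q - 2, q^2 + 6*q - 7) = q - 1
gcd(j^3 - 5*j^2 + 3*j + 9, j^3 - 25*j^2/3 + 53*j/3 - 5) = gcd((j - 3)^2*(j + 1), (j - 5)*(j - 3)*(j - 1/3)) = j - 3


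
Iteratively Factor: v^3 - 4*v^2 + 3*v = (v - 1)*(v^2 - 3*v) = v*(v - 1)*(v - 3)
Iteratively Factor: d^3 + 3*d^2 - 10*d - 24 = (d - 3)*(d^2 + 6*d + 8) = (d - 3)*(d + 4)*(d + 2)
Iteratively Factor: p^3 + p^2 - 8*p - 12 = (p + 2)*(p^2 - p - 6) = (p - 3)*(p + 2)*(p + 2)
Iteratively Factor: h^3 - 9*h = (h)*(h^2 - 9) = h*(h - 3)*(h + 3)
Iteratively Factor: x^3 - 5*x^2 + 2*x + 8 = (x - 4)*(x^2 - x - 2) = (x - 4)*(x + 1)*(x - 2)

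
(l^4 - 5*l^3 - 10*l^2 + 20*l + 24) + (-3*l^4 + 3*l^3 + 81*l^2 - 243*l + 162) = -2*l^4 - 2*l^3 + 71*l^2 - 223*l + 186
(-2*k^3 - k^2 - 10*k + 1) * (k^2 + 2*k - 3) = -2*k^5 - 5*k^4 - 6*k^3 - 16*k^2 + 32*k - 3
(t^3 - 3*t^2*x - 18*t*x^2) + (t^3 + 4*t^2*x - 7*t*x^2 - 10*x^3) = 2*t^3 + t^2*x - 25*t*x^2 - 10*x^3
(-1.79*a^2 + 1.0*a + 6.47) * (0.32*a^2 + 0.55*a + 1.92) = -0.5728*a^4 - 0.6645*a^3 - 0.8164*a^2 + 5.4785*a + 12.4224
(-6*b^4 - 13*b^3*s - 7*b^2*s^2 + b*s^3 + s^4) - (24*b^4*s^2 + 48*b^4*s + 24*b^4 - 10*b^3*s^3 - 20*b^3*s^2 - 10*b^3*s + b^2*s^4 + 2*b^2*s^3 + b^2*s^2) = -24*b^4*s^2 - 48*b^4*s - 30*b^4 + 10*b^3*s^3 + 20*b^3*s^2 - 3*b^3*s - b^2*s^4 - 2*b^2*s^3 - 8*b^2*s^2 + b*s^3 + s^4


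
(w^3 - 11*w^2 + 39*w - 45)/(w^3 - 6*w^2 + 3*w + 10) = (w^2 - 6*w + 9)/(w^2 - w - 2)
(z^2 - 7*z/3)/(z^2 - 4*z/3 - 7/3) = z/(z + 1)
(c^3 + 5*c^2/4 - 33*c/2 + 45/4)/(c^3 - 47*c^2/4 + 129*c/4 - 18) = (c + 5)/(c - 8)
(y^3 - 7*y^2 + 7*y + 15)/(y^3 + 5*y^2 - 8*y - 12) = (y^2 - 8*y + 15)/(y^2 + 4*y - 12)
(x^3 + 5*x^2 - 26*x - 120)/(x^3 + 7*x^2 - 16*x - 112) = (x^2 + x - 30)/(x^2 + 3*x - 28)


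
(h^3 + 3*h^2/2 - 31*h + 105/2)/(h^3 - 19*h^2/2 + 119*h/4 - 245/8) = 4*(h^2 + 4*h - 21)/(4*h^2 - 28*h + 49)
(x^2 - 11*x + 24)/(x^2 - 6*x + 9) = (x - 8)/(x - 3)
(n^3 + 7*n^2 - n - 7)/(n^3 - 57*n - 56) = (n - 1)/(n - 8)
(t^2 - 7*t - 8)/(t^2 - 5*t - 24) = (t + 1)/(t + 3)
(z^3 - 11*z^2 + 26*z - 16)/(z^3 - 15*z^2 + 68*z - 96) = (z^2 - 3*z + 2)/(z^2 - 7*z + 12)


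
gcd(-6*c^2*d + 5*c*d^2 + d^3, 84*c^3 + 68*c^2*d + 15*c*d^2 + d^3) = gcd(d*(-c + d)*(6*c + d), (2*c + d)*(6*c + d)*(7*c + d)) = 6*c + d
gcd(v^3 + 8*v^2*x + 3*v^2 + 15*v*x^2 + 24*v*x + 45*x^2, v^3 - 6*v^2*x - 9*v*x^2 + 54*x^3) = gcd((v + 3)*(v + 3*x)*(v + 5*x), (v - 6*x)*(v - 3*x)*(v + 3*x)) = v + 3*x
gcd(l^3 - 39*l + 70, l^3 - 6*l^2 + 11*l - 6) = l - 2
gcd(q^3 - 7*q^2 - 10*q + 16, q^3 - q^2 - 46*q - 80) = q^2 - 6*q - 16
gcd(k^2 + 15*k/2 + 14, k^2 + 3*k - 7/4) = k + 7/2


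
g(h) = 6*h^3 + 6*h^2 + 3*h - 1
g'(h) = 18*h^2 + 12*h + 3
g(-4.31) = -382.85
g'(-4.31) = 285.65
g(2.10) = 87.33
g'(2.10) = 107.58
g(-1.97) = -29.50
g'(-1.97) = 49.22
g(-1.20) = -6.33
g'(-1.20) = 14.52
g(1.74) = 53.99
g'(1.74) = 78.38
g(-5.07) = -643.92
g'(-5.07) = 404.85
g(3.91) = 461.12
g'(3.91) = 325.11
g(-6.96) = -1754.15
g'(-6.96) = 791.43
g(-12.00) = -9541.00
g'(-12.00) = 2451.00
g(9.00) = 4886.00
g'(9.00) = 1569.00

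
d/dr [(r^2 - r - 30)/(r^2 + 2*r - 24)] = 3*(r^2 + 4*r + 28)/(r^4 + 4*r^3 - 44*r^2 - 96*r + 576)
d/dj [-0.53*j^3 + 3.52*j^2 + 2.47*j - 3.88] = -1.59*j^2 + 7.04*j + 2.47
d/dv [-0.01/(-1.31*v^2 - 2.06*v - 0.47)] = (-0.0262*v - 0.0206)/(1.31*v^2 + 2.06*v + 0.47)^2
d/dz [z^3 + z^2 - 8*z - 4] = 3*z^2 + 2*z - 8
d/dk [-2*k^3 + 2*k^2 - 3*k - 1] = -6*k^2 + 4*k - 3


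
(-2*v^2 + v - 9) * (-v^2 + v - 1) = 2*v^4 - 3*v^3 + 12*v^2 - 10*v + 9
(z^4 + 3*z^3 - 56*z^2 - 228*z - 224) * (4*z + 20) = 4*z^5 + 32*z^4 - 164*z^3 - 2032*z^2 - 5456*z - 4480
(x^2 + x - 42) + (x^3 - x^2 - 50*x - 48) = x^3 - 49*x - 90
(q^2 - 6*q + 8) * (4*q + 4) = 4*q^3 - 20*q^2 + 8*q + 32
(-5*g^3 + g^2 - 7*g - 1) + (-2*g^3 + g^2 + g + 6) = -7*g^3 + 2*g^2 - 6*g + 5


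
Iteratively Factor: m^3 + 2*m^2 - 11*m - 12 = (m + 1)*(m^2 + m - 12) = (m - 3)*(m + 1)*(m + 4)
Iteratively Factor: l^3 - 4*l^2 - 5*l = (l)*(l^2 - 4*l - 5) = l*(l + 1)*(l - 5)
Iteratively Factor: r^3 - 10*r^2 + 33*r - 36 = (r - 3)*(r^2 - 7*r + 12) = (r - 4)*(r - 3)*(r - 3)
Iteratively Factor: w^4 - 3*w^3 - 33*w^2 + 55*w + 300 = (w + 3)*(w^3 - 6*w^2 - 15*w + 100) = (w - 5)*(w + 3)*(w^2 - w - 20) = (w - 5)^2*(w + 3)*(w + 4)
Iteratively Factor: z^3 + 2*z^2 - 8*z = (z + 4)*(z^2 - 2*z) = (z - 2)*(z + 4)*(z)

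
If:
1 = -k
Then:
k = -1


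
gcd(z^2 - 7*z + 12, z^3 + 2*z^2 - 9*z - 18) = z - 3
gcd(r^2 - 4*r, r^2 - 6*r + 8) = r - 4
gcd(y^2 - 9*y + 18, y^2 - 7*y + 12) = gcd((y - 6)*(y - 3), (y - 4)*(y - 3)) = y - 3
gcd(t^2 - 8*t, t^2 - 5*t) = t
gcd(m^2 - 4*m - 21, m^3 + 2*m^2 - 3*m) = m + 3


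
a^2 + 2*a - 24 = (a - 4)*(a + 6)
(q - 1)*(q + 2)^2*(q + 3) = q^4 + 6*q^3 + 9*q^2 - 4*q - 12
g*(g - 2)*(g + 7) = g^3 + 5*g^2 - 14*g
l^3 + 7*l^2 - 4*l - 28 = (l - 2)*(l + 2)*(l + 7)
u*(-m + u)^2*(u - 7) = m^2*u^2 - 7*m^2*u - 2*m*u^3 + 14*m*u^2 + u^4 - 7*u^3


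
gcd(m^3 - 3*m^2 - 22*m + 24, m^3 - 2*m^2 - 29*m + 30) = m^2 - 7*m + 6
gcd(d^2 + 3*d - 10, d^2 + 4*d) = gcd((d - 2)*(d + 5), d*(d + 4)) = 1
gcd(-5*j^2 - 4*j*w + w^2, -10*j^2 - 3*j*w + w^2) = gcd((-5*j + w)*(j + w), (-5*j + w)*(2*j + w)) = -5*j + w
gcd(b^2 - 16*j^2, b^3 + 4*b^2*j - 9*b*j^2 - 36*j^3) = b + 4*j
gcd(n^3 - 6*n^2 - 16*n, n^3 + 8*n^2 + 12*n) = n^2 + 2*n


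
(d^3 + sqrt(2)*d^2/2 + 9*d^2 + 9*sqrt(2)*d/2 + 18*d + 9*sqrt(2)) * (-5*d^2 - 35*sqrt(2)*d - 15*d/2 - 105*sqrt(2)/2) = -5*d^5 - 75*sqrt(2)*d^4/2 - 105*d^4/2 - 1575*sqrt(2)*d^3/4 - 385*d^3/2 - 4725*sqrt(2)*d^2/4 - 1005*d^2/2 - 2025*sqrt(2)*d/2 - 2205*d/2 - 945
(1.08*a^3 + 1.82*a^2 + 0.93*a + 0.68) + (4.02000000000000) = 1.08*a^3 + 1.82*a^2 + 0.93*a + 4.7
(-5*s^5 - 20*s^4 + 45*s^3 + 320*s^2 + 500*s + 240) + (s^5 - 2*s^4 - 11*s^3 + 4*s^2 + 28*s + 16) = -4*s^5 - 22*s^4 + 34*s^3 + 324*s^2 + 528*s + 256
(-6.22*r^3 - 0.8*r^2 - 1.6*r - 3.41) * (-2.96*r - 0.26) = 18.4112*r^4 + 3.9852*r^3 + 4.944*r^2 + 10.5096*r + 0.8866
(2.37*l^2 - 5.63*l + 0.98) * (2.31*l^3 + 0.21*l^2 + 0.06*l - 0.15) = 5.4747*l^5 - 12.5076*l^4 + 1.2237*l^3 - 0.4875*l^2 + 0.9033*l - 0.147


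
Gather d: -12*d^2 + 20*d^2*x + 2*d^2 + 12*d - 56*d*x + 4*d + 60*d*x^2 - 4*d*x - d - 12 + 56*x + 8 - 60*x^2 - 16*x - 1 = d^2*(20*x - 10) + d*(60*x^2 - 60*x + 15) - 60*x^2 + 40*x - 5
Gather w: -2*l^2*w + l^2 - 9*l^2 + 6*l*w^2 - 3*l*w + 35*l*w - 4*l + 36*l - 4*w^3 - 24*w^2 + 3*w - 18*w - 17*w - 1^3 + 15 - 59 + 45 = -8*l^2 + 32*l - 4*w^3 + w^2*(6*l - 24) + w*(-2*l^2 + 32*l - 32)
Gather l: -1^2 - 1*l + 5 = 4 - l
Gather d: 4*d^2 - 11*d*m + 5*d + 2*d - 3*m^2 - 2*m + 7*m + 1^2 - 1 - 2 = 4*d^2 + d*(7 - 11*m) - 3*m^2 + 5*m - 2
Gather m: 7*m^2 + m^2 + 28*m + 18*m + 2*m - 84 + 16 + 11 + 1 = 8*m^2 + 48*m - 56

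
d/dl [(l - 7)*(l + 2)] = 2*l - 5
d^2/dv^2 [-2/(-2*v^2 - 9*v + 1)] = 4*(-4*v^2 - 18*v + (4*v + 9)^2 + 2)/(2*v^2 + 9*v - 1)^3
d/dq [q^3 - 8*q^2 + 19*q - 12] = 3*q^2 - 16*q + 19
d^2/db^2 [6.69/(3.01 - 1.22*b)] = -19.914792/(1.22*b - 3.01)^3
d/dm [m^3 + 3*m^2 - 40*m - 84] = 3*m^2 + 6*m - 40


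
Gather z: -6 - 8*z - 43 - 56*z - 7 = -64*z - 56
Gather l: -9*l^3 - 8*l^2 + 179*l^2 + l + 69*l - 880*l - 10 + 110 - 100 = -9*l^3 + 171*l^2 - 810*l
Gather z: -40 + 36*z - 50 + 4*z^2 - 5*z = 4*z^2 + 31*z - 90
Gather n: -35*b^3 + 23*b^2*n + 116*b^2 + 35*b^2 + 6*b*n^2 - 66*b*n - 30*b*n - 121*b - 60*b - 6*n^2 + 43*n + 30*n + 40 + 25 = -35*b^3 + 151*b^2 - 181*b + n^2*(6*b - 6) + n*(23*b^2 - 96*b + 73) + 65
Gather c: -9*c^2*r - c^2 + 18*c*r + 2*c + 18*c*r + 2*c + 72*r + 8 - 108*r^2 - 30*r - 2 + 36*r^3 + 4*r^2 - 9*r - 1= c^2*(-9*r - 1) + c*(36*r + 4) + 36*r^3 - 104*r^2 + 33*r + 5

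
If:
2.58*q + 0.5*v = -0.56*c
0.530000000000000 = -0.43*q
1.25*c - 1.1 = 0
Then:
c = 0.88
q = -1.23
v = 5.37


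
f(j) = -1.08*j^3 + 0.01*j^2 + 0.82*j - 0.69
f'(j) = -3.24*j^2 + 0.02*j + 0.82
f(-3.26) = 34.16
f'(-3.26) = -33.68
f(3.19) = -33.03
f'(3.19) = -32.09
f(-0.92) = -0.59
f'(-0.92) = -1.94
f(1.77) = -5.20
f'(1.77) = -9.30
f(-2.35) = 11.45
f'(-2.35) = -17.12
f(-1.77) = 3.88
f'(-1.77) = -9.37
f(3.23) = -34.33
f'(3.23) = -32.92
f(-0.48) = -0.96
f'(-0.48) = 0.06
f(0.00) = -0.69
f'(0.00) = 0.82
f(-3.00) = 26.10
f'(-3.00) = -28.40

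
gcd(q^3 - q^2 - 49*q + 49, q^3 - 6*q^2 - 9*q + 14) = q^2 - 8*q + 7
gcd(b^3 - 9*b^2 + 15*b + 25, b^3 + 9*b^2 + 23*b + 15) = b + 1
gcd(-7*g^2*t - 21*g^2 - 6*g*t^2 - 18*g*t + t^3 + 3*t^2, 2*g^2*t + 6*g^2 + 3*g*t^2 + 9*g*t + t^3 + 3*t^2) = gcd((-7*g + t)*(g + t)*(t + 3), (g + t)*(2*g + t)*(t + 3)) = g*t + 3*g + t^2 + 3*t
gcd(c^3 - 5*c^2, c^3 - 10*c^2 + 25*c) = c^2 - 5*c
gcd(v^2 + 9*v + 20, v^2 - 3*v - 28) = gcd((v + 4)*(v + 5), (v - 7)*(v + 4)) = v + 4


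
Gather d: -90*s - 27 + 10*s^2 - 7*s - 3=10*s^2 - 97*s - 30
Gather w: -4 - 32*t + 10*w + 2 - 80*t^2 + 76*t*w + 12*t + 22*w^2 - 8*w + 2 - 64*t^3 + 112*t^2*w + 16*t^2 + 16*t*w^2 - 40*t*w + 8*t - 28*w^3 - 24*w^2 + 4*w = -64*t^3 - 64*t^2 - 12*t - 28*w^3 + w^2*(16*t - 2) + w*(112*t^2 + 36*t + 6)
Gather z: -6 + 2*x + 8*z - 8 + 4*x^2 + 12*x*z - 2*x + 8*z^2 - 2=4*x^2 + 8*z^2 + z*(12*x + 8) - 16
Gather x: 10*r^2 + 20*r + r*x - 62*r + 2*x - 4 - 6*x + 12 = 10*r^2 - 42*r + x*(r - 4) + 8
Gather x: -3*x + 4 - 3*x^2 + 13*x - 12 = -3*x^2 + 10*x - 8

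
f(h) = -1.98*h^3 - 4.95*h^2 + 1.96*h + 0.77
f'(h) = -5.94*h^2 - 9.9*h + 1.96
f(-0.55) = -1.48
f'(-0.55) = 5.61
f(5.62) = -496.02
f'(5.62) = -241.29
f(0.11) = 0.92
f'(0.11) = 0.80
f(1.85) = -25.08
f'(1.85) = -36.68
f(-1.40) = -6.24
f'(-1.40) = 4.18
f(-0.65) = -2.05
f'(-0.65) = 5.89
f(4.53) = -275.99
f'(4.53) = -164.78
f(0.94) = -3.41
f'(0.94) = -12.59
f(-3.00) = 3.80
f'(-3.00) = -21.80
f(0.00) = 0.77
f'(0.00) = 1.96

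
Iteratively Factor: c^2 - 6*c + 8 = (c - 4)*(c - 2)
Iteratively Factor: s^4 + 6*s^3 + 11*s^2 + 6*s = (s + 3)*(s^3 + 3*s^2 + 2*s) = (s + 2)*(s + 3)*(s^2 + s) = s*(s + 2)*(s + 3)*(s + 1)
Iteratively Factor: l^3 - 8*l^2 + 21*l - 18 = (l - 3)*(l^2 - 5*l + 6) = (l - 3)^2*(l - 2)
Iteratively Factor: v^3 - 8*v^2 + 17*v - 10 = (v - 2)*(v^2 - 6*v + 5) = (v - 5)*(v - 2)*(v - 1)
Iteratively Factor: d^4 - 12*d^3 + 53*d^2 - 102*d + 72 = (d - 3)*(d^3 - 9*d^2 + 26*d - 24) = (d - 3)*(d - 2)*(d^2 - 7*d + 12) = (d - 3)^2*(d - 2)*(d - 4)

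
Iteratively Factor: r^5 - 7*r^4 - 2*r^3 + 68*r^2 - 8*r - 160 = (r - 4)*(r^4 - 3*r^3 - 14*r^2 + 12*r + 40) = (r - 4)*(r + 2)*(r^3 - 5*r^2 - 4*r + 20) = (r - 5)*(r - 4)*(r + 2)*(r^2 - 4) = (r - 5)*(r - 4)*(r - 2)*(r + 2)*(r + 2)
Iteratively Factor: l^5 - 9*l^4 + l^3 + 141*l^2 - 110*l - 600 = (l - 5)*(l^4 - 4*l^3 - 19*l^2 + 46*l + 120) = (l - 5)^2*(l^3 + l^2 - 14*l - 24) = (l - 5)^2*(l + 2)*(l^2 - l - 12) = (l - 5)^2*(l - 4)*(l + 2)*(l + 3)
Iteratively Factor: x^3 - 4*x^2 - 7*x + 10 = (x - 1)*(x^2 - 3*x - 10) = (x - 5)*(x - 1)*(x + 2)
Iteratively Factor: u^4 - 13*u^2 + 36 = (u + 3)*(u^3 - 3*u^2 - 4*u + 12) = (u + 2)*(u + 3)*(u^2 - 5*u + 6) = (u - 3)*(u + 2)*(u + 3)*(u - 2)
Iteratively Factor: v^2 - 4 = (v + 2)*(v - 2)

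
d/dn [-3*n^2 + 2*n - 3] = 2 - 6*n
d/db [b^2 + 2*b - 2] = 2*b + 2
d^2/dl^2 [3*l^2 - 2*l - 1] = 6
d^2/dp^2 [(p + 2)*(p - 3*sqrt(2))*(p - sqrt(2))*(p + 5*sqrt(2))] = 12*p^2 + 6*sqrt(2)*p + 12*p - 68 + 4*sqrt(2)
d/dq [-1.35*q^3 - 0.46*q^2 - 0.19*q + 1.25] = -4.05*q^2 - 0.92*q - 0.19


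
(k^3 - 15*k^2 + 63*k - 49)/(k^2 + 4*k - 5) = (k^2 - 14*k + 49)/(k + 5)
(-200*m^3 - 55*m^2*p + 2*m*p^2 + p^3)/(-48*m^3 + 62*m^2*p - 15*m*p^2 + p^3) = (25*m^2 + 10*m*p + p^2)/(6*m^2 - 7*m*p + p^2)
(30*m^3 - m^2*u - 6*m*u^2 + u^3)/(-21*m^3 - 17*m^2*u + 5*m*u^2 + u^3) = (-10*m^2 - 3*m*u + u^2)/(7*m^2 + 8*m*u + u^2)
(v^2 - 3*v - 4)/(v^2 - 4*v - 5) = (v - 4)/(v - 5)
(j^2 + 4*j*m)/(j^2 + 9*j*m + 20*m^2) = j/(j + 5*m)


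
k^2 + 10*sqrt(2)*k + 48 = (k + 4*sqrt(2))*(k + 6*sqrt(2))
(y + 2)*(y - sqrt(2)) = y^2 - sqrt(2)*y + 2*y - 2*sqrt(2)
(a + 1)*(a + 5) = a^2 + 6*a + 5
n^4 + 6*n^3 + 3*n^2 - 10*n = n*(n - 1)*(n + 2)*(n + 5)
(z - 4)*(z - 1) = z^2 - 5*z + 4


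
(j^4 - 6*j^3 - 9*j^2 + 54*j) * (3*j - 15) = 3*j^5 - 33*j^4 + 63*j^3 + 297*j^2 - 810*j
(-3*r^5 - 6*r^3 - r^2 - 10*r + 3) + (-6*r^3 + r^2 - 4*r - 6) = -3*r^5 - 12*r^3 - 14*r - 3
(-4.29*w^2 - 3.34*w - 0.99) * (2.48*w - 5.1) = -10.6392*w^3 + 13.5958*w^2 + 14.5788*w + 5.049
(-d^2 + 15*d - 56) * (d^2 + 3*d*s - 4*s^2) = -d^4 - 3*d^3*s + 15*d^3 + 4*d^2*s^2 + 45*d^2*s - 56*d^2 - 60*d*s^2 - 168*d*s + 224*s^2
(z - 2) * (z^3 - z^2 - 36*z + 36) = z^4 - 3*z^3 - 34*z^2 + 108*z - 72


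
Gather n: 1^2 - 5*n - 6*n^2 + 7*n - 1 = -6*n^2 + 2*n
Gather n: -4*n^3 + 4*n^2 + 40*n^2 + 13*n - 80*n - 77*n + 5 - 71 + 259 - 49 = -4*n^3 + 44*n^2 - 144*n + 144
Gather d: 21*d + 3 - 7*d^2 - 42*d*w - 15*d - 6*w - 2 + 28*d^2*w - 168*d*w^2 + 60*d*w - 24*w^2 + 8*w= d^2*(28*w - 7) + d*(-168*w^2 + 18*w + 6) - 24*w^2 + 2*w + 1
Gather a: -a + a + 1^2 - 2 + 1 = 0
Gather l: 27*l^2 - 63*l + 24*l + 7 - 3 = 27*l^2 - 39*l + 4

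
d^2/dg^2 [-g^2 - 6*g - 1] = -2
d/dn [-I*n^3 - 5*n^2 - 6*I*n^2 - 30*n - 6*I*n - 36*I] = -3*I*n^2 - 2*n*(5 + 6*I) - 30 - 6*I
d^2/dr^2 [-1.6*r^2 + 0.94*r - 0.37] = -3.20000000000000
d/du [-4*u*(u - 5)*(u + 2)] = -12*u^2 + 24*u + 40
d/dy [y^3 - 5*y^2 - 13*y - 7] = 3*y^2 - 10*y - 13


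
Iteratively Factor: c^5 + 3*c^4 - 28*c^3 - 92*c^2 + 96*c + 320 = (c - 5)*(c^4 + 8*c^3 + 12*c^2 - 32*c - 64) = (c - 5)*(c - 2)*(c^3 + 10*c^2 + 32*c + 32) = (c - 5)*(c - 2)*(c + 2)*(c^2 + 8*c + 16) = (c - 5)*(c - 2)*(c + 2)*(c + 4)*(c + 4)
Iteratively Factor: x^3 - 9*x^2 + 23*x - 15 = (x - 3)*(x^2 - 6*x + 5) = (x - 3)*(x - 1)*(x - 5)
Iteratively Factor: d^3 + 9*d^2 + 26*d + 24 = (d + 4)*(d^2 + 5*d + 6) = (d + 3)*(d + 4)*(d + 2)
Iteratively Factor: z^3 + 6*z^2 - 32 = (z - 2)*(z^2 + 8*z + 16) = (z - 2)*(z + 4)*(z + 4)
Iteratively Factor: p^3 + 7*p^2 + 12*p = (p + 4)*(p^2 + 3*p) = p*(p + 4)*(p + 3)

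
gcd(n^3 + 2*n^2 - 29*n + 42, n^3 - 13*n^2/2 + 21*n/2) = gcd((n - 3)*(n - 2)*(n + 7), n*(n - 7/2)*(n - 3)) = n - 3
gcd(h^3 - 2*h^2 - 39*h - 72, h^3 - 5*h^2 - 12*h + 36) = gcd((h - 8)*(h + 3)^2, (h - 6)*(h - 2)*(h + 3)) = h + 3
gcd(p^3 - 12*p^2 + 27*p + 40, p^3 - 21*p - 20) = p^2 - 4*p - 5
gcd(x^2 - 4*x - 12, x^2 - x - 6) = x + 2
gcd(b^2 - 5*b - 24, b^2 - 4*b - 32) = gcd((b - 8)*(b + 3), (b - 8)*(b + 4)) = b - 8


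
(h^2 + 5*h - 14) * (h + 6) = h^3 + 11*h^2 + 16*h - 84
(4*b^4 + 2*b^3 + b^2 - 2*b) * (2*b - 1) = 8*b^5 - 5*b^2 + 2*b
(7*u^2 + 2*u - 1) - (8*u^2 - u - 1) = -u^2 + 3*u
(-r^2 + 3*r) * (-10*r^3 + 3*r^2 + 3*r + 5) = 10*r^5 - 33*r^4 + 6*r^3 + 4*r^2 + 15*r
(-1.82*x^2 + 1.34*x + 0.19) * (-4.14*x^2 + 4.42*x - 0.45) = 7.5348*x^4 - 13.592*x^3 + 5.9552*x^2 + 0.2368*x - 0.0855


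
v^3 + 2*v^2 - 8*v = v*(v - 2)*(v + 4)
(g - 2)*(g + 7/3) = g^2 + g/3 - 14/3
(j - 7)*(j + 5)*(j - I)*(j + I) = j^4 - 2*j^3 - 34*j^2 - 2*j - 35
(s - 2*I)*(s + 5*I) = s^2 + 3*I*s + 10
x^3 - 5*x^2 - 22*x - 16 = (x - 8)*(x + 1)*(x + 2)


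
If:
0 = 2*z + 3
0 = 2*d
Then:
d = 0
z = -3/2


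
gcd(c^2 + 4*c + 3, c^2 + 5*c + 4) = c + 1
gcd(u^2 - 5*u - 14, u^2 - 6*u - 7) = u - 7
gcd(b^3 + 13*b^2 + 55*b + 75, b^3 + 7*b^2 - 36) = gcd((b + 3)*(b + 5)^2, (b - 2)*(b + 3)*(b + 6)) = b + 3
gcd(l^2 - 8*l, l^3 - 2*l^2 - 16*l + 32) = 1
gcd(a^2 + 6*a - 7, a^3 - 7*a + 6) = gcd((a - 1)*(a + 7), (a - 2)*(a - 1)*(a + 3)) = a - 1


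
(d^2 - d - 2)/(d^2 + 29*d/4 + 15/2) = 4*(d^2 - d - 2)/(4*d^2 + 29*d + 30)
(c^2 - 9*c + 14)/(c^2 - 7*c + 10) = (c - 7)/(c - 5)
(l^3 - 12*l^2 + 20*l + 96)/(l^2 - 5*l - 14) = (l^2 - 14*l + 48)/(l - 7)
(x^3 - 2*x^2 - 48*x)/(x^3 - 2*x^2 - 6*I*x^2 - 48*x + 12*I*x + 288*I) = x/(x - 6*I)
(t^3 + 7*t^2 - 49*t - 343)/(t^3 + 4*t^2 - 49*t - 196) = (t + 7)/(t + 4)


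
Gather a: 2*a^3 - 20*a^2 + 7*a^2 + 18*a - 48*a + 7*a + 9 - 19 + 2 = 2*a^3 - 13*a^2 - 23*a - 8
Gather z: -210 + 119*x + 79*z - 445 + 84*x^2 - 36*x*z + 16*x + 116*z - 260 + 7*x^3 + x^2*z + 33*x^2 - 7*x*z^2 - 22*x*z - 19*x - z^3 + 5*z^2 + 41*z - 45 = 7*x^3 + 117*x^2 + 116*x - z^3 + z^2*(5 - 7*x) + z*(x^2 - 58*x + 236) - 960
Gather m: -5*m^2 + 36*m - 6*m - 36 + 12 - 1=-5*m^2 + 30*m - 25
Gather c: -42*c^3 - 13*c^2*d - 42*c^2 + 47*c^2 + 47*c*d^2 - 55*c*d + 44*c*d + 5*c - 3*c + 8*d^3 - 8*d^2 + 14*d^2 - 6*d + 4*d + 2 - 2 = -42*c^3 + c^2*(5 - 13*d) + c*(47*d^2 - 11*d + 2) + 8*d^3 + 6*d^2 - 2*d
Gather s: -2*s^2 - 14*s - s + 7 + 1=-2*s^2 - 15*s + 8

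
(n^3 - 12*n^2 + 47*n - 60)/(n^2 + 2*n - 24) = (n^2 - 8*n + 15)/(n + 6)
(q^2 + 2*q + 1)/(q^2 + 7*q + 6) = (q + 1)/(q + 6)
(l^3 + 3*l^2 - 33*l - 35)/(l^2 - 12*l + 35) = (l^2 + 8*l + 7)/(l - 7)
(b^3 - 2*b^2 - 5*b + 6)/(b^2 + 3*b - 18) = (b^2 + b - 2)/(b + 6)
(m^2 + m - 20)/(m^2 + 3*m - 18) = (m^2 + m - 20)/(m^2 + 3*m - 18)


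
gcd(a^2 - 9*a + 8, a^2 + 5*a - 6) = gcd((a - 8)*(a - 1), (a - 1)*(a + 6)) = a - 1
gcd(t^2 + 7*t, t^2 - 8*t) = t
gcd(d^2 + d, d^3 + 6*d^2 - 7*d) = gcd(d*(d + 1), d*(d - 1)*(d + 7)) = d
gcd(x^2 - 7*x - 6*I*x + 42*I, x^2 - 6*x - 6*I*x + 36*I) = x - 6*I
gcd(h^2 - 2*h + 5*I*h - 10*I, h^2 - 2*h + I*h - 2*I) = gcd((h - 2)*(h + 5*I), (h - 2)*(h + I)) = h - 2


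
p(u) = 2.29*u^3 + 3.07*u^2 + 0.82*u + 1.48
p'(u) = 6.87*u^2 + 6.14*u + 0.82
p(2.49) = 57.91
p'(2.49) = 58.70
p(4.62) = 296.62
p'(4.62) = 175.82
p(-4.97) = -207.89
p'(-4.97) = 140.00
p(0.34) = 2.20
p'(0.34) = 3.70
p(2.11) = 38.39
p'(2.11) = 44.36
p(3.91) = 188.51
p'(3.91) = 129.86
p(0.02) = 1.50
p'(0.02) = 0.95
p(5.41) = 458.37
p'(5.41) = 235.11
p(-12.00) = -3523.40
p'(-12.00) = 916.42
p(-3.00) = -35.18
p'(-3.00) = 44.23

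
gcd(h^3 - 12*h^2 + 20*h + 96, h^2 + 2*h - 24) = 1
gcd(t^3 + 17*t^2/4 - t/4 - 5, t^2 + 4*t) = t + 4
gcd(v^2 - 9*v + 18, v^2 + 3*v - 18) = v - 3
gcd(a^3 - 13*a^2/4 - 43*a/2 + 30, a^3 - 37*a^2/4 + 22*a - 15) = a^2 - 29*a/4 + 15/2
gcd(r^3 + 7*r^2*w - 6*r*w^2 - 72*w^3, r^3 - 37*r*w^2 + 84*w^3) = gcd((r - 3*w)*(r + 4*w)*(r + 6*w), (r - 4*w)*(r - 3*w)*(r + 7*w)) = r - 3*w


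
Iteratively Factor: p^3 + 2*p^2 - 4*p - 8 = (p - 2)*(p^2 + 4*p + 4) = (p - 2)*(p + 2)*(p + 2)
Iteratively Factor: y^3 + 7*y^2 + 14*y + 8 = (y + 4)*(y^2 + 3*y + 2) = (y + 2)*(y + 4)*(y + 1)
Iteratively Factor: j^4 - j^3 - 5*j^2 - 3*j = (j - 3)*(j^3 + 2*j^2 + j) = (j - 3)*(j + 1)*(j^2 + j) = j*(j - 3)*(j + 1)*(j + 1)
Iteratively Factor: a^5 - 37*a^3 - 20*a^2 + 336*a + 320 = (a - 5)*(a^4 + 5*a^3 - 12*a^2 - 80*a - 64) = (a - 5)*(a + 4)*(a^3 + a^2 - 16*a - 16) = (a - 5)*(a - 4)*(a + 4)*(a^2 + 5*a + 4) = (a - 5)*(a - 4)*(a + 4)^2*(a + 1)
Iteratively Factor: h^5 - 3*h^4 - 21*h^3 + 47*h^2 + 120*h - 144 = (h - 1)*(h^4 - 2*h^3 - 23*h^2 + 24*h + 144) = (h - 1)*(h + 3)*(h^3 - 5*h^2 - 8*h + 48) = (h - 4)*(h - 1)*(h + 3)*(h^2 - h - 12) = (h - 4)^2*(h - 1)*(h + 3)*(h + 3)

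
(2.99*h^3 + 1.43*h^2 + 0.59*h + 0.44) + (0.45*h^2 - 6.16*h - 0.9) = 2.99*h^3 + 1.88*h^2 - 5.57*h - 0.46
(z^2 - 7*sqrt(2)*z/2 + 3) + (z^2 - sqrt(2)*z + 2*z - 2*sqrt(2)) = 2*z^2 - 9*sqrt(2)*z/2 + 2*z - 2*sqrt(2) + 3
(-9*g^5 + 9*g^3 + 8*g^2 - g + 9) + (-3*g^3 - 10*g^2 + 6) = -9*g^5 + 6*g^3 - 2*g^2 - g + 15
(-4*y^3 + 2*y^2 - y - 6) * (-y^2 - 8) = 4*y^5 - 2*y^4 + 33*y^3 - 10*y^2 + 8*y + 48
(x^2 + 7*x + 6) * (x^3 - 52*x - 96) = x^5 + 7*x^4 - 46*x^3 - 460*x^2 - 984*x - 576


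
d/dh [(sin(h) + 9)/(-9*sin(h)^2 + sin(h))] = 9*(18/tan(h) - cos(h)^3/sin(h)^2)/(9*sin(h) - 1)^2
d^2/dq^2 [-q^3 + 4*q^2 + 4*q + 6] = 8 - 6*q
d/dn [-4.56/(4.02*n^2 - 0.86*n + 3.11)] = (36.6624*n - 3.9216)/(4.02*n^2 - 0.86*n + 3.11)^2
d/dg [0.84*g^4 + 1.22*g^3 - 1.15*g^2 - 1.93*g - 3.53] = 3.36*g^3 + 3.66*g^2 - 2.3*g - 1.93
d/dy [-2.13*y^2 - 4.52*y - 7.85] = -4.26*y - 4.52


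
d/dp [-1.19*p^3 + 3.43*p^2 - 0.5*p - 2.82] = -3.57*p^2 + 6.86*p - 0.5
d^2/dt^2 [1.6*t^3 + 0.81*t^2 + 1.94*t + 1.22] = 9.6*t + 1.62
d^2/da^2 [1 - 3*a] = 0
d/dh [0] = 0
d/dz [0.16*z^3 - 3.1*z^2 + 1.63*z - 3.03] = 0.48*z^2 - 6.2*z + 1.63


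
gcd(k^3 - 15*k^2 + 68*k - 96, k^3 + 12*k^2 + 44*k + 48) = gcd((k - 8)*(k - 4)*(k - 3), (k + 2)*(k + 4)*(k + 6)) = 1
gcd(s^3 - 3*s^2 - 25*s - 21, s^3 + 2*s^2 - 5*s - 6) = s^2 + 4*s + 3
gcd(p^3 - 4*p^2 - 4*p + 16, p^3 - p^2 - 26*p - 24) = 1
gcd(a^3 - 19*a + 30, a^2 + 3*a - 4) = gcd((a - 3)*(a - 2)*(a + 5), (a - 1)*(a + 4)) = 1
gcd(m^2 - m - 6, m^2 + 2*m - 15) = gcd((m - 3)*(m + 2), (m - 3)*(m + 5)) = m - 3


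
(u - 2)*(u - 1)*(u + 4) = u^3 + u^2 - 10*u + 8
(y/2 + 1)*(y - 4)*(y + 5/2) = y^3/2 + y^2/4 - 13*y/2 - 10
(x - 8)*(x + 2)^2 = x^3 - 4*x^2 - 28*x - 32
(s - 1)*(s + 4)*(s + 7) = s^3 + 10*s^2 + 17*s - 28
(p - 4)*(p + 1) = p^2 - 3*p - 4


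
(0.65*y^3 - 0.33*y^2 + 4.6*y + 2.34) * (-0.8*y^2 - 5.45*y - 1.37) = -0.52*y^5 - 3.2785*y^4 - 2.772*y^3 - 26.4899*y^2 - 19.055*y - 3.2058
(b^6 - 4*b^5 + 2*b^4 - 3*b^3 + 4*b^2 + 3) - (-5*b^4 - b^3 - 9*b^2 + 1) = b^6 - 4*b^5 + 7*b^4 - 2*b^3 + 13*b^2 + 2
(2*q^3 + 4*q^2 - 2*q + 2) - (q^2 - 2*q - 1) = 2*q^3 + 3*q^2 + 3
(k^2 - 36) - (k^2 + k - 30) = -k - 6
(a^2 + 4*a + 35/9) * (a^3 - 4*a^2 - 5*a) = a^5 - 154*a^3/9 - 320*a^2/9 - 175*a/9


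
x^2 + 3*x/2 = x*(x + 3/2)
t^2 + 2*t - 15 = (t - 3)*(t + 5)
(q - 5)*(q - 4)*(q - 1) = q^3 - 10*q^2 + 29*q - 20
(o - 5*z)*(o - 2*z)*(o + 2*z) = o^3 - 5*o^2*z - 4*o*z^2 + 20*z^3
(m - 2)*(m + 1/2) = m^2 - 3*m/2 - 1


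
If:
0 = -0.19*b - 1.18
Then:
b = -6.21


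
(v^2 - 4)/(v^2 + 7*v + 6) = (v^2 - 4)/(v^2 + 7*v + 6)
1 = 1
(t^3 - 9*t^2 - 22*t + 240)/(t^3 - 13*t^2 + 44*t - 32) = (t^2 - t - 30)/(t^2 - 5*t + 4)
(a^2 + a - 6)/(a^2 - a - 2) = (a + 3)/(a + 1)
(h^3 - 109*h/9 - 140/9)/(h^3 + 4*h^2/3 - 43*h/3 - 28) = (h + 5/3)/(h + 3)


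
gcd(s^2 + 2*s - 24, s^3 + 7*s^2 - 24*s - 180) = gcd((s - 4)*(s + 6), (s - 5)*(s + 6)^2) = s + 6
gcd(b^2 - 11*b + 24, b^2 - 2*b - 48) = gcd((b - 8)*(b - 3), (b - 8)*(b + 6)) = b - 8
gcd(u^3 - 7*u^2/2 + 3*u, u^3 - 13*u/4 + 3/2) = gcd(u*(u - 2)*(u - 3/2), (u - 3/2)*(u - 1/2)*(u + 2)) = u - 3/2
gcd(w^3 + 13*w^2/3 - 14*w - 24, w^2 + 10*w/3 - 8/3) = 1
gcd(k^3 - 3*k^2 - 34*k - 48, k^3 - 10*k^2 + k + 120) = k^2 - 5*k - 24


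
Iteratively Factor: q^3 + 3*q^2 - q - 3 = (q + 3)*(q^2 - 1) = (q + 1)*(q + 3)*(q - 1)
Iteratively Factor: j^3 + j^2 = (j + 1)*(j^2) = j*(j + 1)*(j)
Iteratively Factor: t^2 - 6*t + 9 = (t - 3)*(t - 3)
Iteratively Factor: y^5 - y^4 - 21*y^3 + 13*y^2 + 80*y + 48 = (y + 1)*(y^4 - 2*y^3 - 19*y^2 + 32*y + 48) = (y - 3)*(y + 1)*(y^3 + y^2 - 16*y - 16) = (y - 4)*(y - 3)*(y + 1)*(y^2 + 5*y + 4) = (y - 4)*(y - 3)*(y + 1)*(y + 4)*(y + 1)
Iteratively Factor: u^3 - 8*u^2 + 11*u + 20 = (u + 1)*(u^2 - 9*u + 20) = (u - 4)*(u + 1)*(u - 5)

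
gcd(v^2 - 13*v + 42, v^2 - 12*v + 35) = v - 7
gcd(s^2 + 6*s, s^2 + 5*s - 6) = s + 6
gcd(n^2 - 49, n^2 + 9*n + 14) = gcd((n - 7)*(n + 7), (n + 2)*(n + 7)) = n + 7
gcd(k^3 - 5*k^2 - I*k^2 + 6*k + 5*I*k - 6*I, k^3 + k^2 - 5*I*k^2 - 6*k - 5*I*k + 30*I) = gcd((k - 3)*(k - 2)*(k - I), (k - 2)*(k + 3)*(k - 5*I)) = k - 2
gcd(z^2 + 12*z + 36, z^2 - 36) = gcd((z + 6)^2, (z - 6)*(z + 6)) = z + 6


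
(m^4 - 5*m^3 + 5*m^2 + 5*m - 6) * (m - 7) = m^5 - 12*m^4 + 40*m^3 - 30*m^2 - 41*m + 42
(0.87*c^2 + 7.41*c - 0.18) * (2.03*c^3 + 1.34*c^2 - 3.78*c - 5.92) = 1.7661*c^5 + 16.2081*c^4 + 6.2754*c^3 - 33.4014*c^2 - 43.1868*c + 1.0656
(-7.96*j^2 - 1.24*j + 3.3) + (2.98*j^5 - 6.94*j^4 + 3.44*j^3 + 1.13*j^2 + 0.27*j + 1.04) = 2.98*j^5 - 6.94*j^4 + 3.44*j^3 - 6.83*j^2 - 0.97*j + 4.34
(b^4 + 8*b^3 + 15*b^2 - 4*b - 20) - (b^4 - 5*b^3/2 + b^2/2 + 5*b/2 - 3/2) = 21*b^3/2 + 29*b^2/2 - 13*b/2 - 37/2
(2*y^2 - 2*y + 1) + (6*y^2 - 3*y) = 8*y^2 - 5*y + 1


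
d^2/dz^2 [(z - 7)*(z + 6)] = 2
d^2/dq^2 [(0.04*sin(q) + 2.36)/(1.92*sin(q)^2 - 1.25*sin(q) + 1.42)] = (-0.147456*sin(q)^5 - 34.895616*sin(q)^4 + 17.941248*sin(q)^3 + 74.17814*sin(q)^2 - 38.907992*sin(q) - 5.351608)/(7.077888*sin(q)^6 - 13.824*sin(q)^5 + 24.704064*sin(q)^4 - 22.401125*sin(q)^3 + 18.270714*sin(q)^2 - 7.5615*sin(q) + 2.863288)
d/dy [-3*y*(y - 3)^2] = 9*(1 - y)*(y - 3)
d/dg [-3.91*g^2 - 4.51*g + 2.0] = -7.82*g - 4.51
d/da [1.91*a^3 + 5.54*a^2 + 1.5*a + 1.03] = 5.73*a^2 + 11.08*a + 1.5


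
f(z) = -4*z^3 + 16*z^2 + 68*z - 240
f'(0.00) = 68.00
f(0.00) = -240.00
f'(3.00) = 56.00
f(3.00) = 0.00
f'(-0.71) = 39.23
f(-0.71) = -278.78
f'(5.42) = -111.08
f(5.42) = -38.30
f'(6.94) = -287.88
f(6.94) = -334.48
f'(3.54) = 30.90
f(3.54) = 23.78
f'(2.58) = 70.68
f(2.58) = -26.75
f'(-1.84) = -31.51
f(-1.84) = -286.03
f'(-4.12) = -267.53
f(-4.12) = 31.17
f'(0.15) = 72.53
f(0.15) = -229.45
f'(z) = -12*z^2 + 32*z + 68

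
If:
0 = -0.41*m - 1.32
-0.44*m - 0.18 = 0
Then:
No Solution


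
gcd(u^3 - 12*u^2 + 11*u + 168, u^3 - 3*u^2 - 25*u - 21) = u^2 - 4*u - 21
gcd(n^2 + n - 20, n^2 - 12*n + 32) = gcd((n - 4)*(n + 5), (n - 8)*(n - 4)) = n - 4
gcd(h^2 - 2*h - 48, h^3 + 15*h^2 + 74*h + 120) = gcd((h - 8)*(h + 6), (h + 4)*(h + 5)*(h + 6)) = h + 6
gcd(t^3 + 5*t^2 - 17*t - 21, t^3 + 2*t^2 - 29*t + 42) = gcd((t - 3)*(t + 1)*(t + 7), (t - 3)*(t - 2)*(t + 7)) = t^2 + 4*t - 21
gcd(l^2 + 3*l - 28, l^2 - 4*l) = l - 4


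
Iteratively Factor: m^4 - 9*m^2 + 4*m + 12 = (m - 2)*(m^3 + 2*m^2 - 5*m - 6) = (m - 2)*(m + 1)*(m^2 + m - 6) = (m - 2)*(m + 1)*(m + 3)*(m - 2)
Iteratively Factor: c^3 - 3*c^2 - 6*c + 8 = (c + 2)*(c^2 - 5*c + 4) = (c - 4)*(c + 2)*(c - 1)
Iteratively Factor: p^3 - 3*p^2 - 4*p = (p - 4)*(p^2 + p) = p*(p - 4)*(p + 1)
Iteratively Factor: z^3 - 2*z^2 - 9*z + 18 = (z - 2)*(z^2 - 9) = (z - 3)*(z - 2)*(z + 3)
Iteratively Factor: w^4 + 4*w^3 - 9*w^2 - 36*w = (w + 3)*(w^3 + w^2 - 12*w) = (w + 3)*(w + 4)*(w^2 - 3*w) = w*(w + 3)*(w + 4)*(w - 3)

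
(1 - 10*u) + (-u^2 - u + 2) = -u^2 - 11*u + 3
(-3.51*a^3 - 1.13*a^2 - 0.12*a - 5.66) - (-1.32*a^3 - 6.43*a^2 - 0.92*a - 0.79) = -2.19*a^3 + 5.3*a^2 + 0.8*a - 4.87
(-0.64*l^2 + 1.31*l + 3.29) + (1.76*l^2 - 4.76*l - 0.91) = 1.12*l^2 - 3.45*l + 2.38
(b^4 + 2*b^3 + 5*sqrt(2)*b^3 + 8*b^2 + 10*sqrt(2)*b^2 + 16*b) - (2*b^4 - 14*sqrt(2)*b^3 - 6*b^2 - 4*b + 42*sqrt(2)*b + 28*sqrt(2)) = -b^4 + 2*b^3 + 19*sqrt(2)*b^3 + 14*b^2 + 10*sqrt(2)*b^2 - 42*sqrt(2)*b + 20*b - 28*sqrt(2)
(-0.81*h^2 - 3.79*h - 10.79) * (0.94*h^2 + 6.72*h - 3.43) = -0.7614*h^4 - 9.0058*h^3 - 32.8331*h^2 - 59.5091*h + 37.0097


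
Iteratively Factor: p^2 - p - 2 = (p + 1)*(p - 2)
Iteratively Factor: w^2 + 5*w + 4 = (w + 1)*(w + 4)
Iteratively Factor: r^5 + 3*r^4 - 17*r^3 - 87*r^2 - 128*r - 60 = (r + 2)*(r^4 + r^3 - 19*r^2 - 49*r - 30) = (r + 2)^2*(r^3 - r^2 - 17*r - 15) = (r - 5)*(r + 2)^2*(r^2 + 4*r + 3) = (r - 5)*(r + 1)*(r + 2)^2*(r + 3)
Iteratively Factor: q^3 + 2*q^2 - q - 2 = (q - 1)*(q^2 + 3*q + 2) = (q - 1)*(q + 1)*(q + 2)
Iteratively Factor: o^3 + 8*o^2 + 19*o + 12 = (o + 1)*(o^2 + 7*o + 12) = (o + 1)*(o + 3)*(o + 4)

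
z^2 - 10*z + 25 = (z - 5)^2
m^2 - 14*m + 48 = (m - 8)*(m - 6)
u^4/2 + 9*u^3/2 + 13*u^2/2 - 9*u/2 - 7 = (u/2 + 1)*(u - 1)*(u + 1)*(u + 7)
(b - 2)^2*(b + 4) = b^3 - 12*b + 16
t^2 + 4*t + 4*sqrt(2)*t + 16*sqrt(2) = (t + 4)*(t + 4*sqrt(2))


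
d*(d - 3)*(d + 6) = d^3 + 3*d^2 - 18*d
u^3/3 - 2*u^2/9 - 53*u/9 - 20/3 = (u/3 + 1)*(u - 5)*(u + 4/3)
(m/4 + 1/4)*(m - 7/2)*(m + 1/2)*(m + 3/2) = m^4/4 - m^3/8 - 31*m^2/16 - 71*m/32 - 21/32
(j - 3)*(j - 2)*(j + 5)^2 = j^4 + 5*j^3 - 19*j^2 - 65*j + 150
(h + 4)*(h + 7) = h^2 + 11*h + 28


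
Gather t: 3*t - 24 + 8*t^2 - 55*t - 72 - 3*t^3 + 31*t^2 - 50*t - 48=-3*t^3 + 39*t^2 - 102*t - 144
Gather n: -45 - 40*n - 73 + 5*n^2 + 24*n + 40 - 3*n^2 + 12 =2*n^2 - 16*n - 66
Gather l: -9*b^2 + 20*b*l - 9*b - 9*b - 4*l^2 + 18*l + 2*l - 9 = -9*b^2 - 18*b - 4*l^2 + l*(20*b + 20) - 9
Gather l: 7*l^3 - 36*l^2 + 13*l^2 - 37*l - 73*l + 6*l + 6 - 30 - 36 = 7*l^3 - 23*l^2 - 104*l - 60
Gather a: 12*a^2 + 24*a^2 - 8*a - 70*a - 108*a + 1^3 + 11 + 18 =36*a^2 - 186*a + 30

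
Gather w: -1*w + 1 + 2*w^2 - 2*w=2*w^2 - 3*w + 1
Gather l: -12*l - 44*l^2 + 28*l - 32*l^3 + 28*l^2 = -32*l^3 - 16*l^2 + 16*l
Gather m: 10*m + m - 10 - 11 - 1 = 11*m - 22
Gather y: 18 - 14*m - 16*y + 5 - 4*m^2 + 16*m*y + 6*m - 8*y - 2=-4*m^2 - 8*m + y*(16*m - 24) + 21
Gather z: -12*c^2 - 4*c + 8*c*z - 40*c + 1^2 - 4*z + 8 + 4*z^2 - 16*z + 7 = -12*c^2 - 44*c + 4*z^2 + z*(8*c - 20) + 16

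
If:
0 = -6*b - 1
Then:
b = -1/6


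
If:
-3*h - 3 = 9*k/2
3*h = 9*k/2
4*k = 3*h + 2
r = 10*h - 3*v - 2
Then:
No Solution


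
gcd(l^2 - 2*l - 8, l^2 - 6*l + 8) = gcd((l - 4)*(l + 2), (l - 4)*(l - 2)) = l - 4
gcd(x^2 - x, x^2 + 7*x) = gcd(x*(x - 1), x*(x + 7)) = x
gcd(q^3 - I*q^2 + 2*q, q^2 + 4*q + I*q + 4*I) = q + I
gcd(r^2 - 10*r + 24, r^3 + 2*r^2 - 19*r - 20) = r - 4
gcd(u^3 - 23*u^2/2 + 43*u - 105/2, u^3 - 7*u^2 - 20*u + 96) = u - 3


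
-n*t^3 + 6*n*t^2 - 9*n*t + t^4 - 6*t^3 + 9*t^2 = t*(-n + t)*(t - 3)^2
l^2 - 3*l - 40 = (l - 8)*(l + 5)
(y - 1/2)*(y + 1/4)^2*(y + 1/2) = y^4 + y^3/2 - 3*y^2/16 - y/8 - 1/64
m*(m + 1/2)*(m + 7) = m^3 + 15*m^2/2 + 7*m/2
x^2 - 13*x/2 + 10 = (x - 4)*(x - 5/2)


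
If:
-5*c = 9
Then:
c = -9/5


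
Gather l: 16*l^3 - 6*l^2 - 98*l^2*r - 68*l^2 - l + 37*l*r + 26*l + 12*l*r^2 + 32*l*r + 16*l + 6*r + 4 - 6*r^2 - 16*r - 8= 16*l^3 + l^2*(-98*r - 74) + l*(12*r^2 + 69*r + 41) - 6*r^2 - 10*r - 4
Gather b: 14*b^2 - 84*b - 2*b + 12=14*b^2 - 86*b + 12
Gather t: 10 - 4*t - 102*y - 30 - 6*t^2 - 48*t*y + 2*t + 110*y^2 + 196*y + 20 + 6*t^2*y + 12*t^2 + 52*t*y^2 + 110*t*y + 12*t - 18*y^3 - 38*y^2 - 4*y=t^2*(6*y + 6) + t*(52*y^2 + 62*y + 10) - 18*y^3 + 72*y^2 + 90*y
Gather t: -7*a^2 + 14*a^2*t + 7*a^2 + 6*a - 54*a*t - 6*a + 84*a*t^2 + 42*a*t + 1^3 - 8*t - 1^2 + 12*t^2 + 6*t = t^2*(84*a + 12) + t*(14*a^2 - 12*a - 2)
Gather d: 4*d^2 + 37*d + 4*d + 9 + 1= 4*d^2 + 41*d + 10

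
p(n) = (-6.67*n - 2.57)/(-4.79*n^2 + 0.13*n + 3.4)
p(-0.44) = 0.15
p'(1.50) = -2.54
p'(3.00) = -0.25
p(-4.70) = -0.28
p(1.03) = 6.10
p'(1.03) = -34.06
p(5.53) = 0.28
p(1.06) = 5.23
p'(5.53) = -0.06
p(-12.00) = -0.11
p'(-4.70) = -0.06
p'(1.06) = -24.80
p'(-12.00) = -0.01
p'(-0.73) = -37.79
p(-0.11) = -0.55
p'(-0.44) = -3.03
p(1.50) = 1.75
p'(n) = (-6.67*n - 2.57)*(9.58*n - 0.13)/(-4.79*n^2 + 0.13*n + 3.4)^2 - 6.67/(-4.79*n^2 + 0.13*n + 3.4) = (31.9493*n^2 - 0.8671*n - (6.67*n + 2.57)*(9.58*n - 0.13) - 22.678)/(-4.79*n^2 + 0.13*n + 3.4)^2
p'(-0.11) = -1.81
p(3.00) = 0.57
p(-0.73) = 3.06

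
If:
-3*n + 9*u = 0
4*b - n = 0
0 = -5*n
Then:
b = 0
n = 0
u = 0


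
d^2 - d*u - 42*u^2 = (d - 7*u)*(d + 6*u)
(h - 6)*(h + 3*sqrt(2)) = h^2 - 6*h + 3*sqrt(2)*h - 18*sqrt(2)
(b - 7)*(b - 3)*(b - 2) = b^3 - 12*b^2 + 41*b - 42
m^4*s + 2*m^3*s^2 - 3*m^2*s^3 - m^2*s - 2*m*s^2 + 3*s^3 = (m - 1)*(m - s)*(m + 3*s)*(m*s + s)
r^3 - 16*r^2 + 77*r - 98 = (r - 7)^2*(r - 2)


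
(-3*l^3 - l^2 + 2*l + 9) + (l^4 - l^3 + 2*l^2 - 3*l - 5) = l^4 - 4*l^3 + l^2 - l + 4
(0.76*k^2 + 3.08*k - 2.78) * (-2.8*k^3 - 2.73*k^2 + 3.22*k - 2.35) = -2.128*k^5 - 10.6988*k^4 + 1.8228*k^3 + 15.721*k^2 - 16.1896*k + 6.533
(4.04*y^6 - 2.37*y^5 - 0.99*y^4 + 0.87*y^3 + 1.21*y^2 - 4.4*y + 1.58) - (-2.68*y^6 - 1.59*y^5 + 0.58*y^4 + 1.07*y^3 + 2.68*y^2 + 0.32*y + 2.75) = 6.72*y^6 - 0.78*y^5 - 1.57*y^4 - 0.2*y^3 - 1.47*y^2 - 4.72*y - 1.17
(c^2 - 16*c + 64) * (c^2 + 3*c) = c^4 - 13*c^3 + 16*c^2 + 192*c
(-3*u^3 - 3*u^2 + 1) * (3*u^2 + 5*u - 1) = -9*u^5 - 24*u^4 - 12*u^3 + 6*u^2 + 5*u - 1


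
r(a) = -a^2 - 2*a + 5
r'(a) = -2*a - 2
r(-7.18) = -32.19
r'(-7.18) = 12.36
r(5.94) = -42.16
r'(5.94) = -13.88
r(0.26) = 4.41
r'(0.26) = -2.52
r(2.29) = -4.82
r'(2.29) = -6.58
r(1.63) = -0.92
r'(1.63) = -5.26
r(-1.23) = 5.95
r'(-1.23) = 0.46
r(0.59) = 3.47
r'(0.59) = -3.18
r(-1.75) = 5.44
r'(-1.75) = 1.50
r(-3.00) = 2.00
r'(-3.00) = 4.00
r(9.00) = -94.00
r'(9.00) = -20.00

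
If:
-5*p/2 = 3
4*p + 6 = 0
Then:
No Solution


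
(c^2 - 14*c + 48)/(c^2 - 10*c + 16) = (c - 6)/(c - 2)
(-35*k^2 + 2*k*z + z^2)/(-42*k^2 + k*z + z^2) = (-5*k + z)/(-6*k + z)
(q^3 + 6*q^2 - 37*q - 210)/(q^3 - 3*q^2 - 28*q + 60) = (q + 7)/(q - 2)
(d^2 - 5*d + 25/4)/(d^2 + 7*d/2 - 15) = (d - 5/2)/(d + 6)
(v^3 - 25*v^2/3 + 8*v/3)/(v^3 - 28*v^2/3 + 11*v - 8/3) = v/(v - 1)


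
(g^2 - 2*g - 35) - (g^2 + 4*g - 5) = -6*g - 30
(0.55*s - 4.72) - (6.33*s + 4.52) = -5.78*s - 9.24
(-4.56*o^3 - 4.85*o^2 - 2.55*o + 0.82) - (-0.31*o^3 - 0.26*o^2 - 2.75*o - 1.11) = -4.25*o^3 - 4.59*o^2 + 0.2*o + 1.93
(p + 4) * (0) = 0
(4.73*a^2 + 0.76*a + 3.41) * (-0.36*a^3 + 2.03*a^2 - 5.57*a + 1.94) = -1.7028*a^5 + 9.3283*a^4 - 26.0309*a^3 + 11.8653*a^2 - 17.5193*a + 6.6154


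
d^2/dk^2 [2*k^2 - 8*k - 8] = 4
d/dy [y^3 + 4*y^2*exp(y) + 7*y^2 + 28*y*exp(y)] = 4*y^2*exp(y) + 3*y^2 + 36*y*exp(y) + 14*y + 28*exp(y)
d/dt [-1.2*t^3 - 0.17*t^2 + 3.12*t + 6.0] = -3.6*t^2 - 0.34*t + 3.12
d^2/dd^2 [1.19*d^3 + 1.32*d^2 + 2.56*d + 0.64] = 7.14*d + 2.64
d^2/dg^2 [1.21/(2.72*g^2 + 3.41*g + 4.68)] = (-17.904128*g^2 - 22.445984*g + 1.21*(5.44*g + 3.41)*(10.88*g + 6.82) - 30.805632)/(2.72*g^2 + 3.41*g + 4.68)^3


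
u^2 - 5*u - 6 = (u - 6)*(u + 1)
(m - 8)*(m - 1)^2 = m^3 - 10*m^2 + 17*m - 8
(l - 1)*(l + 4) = l^2 + 3*l - 4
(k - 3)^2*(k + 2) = k^3 - 4*k^2 - 3*k + 18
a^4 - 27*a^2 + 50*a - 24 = (a - 4)*(a - 1)^2*(a + 6)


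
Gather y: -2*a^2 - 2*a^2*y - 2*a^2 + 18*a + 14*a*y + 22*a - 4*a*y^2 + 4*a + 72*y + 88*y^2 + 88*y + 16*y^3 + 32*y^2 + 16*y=-4*a^2 + 44*a + 16*y^3 + y^2*(120 - 4*a) + y*(-2*a^2 + 14*a + 176)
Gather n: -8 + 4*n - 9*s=4*n - 9*s - 8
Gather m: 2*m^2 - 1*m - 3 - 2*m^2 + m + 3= 0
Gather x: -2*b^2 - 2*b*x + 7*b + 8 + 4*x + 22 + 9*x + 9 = -2*b^2 + 7*b + x*(13 - 2*b) + 39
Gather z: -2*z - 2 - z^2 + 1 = -z^2 - 2*z - 1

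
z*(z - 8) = z^2 - 8*z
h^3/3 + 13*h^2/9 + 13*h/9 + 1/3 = (h/3 + 1)*(h + 1/3)*(h + 1)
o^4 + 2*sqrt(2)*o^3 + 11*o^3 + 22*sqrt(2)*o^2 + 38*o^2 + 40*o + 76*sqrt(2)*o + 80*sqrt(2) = (o + 2)*(o + 4)*(o + 5)*(o + 2*sqrt(2))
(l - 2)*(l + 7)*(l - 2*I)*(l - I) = l^4 + 5*l^3 - 3*I*l^3 - 16*l^2 - 15*I*l^2 - 10*l + 42*I*l + 28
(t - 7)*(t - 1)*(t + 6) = t^3 - 2*t^2 - 41*t + 42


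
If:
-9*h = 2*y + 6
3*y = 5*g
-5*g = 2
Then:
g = -2/5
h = -14/27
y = -2/3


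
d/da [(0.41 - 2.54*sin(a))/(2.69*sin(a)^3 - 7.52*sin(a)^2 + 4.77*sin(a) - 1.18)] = (13.6652*sin(a)^3 - 22.4095*sin(a)^2 + 6.1664*sin(a) + 1.0415)*cos(a)/(7.2361*sin(a)^6 - 40.4576*sin(a)^5 + 82.213*sin(a)^4 - 78.0892*sin(a)^3 + 40.5001*sin(a)^2 - 11.2572*sin(a) + 1.3924)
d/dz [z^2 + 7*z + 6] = 2*z + 7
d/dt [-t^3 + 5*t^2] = t*(10 - 3*t)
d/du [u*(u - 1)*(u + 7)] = 3*u^2 + 12*u - 7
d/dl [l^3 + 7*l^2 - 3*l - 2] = 3*l^2 + 14*l - 3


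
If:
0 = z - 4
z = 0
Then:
No Solution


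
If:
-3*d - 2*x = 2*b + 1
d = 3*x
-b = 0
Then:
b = 0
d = -3/11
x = -1/11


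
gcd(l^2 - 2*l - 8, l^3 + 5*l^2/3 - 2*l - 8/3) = l + 2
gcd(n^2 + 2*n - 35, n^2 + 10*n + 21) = n + 7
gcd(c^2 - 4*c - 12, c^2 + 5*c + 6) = c + 2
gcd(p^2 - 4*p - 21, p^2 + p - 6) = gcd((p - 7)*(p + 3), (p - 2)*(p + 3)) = p + 3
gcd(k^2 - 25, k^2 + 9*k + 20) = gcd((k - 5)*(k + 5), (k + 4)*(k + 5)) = k + 5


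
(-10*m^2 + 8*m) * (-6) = 60*m^2 - 48*m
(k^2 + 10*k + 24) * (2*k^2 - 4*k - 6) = 2*k^4 + 16*k^3 + 2*k^2 - 156*k - 144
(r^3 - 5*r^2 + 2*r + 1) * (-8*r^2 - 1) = -8*r^5 + 40*r^4 - 17*r^3 - 3*r^2 - 2*r - 1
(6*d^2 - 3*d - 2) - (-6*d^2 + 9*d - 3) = 12*d^2 - 12*d + 1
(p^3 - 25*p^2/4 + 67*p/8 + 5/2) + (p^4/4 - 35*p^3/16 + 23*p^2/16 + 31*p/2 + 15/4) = p^4/4 - 19*p^3/16 - 77*p^2/16 + 191*p/8 + 25/4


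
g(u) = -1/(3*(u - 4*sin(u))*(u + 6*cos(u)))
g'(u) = -(6*sin(u) - 1)/(3*(u - 4*sin(u))*(u + 6*cos(u))^2) - (4*cos(u) - 1)/(3*(u - 4*sin(u))^2*(u + 6*cos(u)))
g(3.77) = 0.05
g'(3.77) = 0.18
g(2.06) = -0.30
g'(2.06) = 1.10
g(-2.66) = -0.05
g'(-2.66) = -0.32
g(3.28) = 0.03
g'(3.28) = -0.02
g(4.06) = -0.11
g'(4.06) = 1.58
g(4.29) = -0.02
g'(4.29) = 0.09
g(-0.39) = -0.06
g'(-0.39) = -0.10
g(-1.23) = -0.17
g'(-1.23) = 1.43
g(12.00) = 0.00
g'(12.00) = 0.00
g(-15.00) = 0.00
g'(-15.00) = 0.00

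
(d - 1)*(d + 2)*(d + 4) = d^3 + 5*d^2 + 2*d - 8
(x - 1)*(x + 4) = x^2 + 3*x - 4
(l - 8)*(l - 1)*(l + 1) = l^3 - 8*l^2 - l + 8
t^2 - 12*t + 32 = (t - 8)*(t - 4)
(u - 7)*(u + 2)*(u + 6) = u^3 + u^2 - 44*u - 84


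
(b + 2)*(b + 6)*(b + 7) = b^3 + 15*b^2 + 68*b + 84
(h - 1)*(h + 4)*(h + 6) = h^3 + 9*h^2 + 14*h - 24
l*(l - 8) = l^2 - 8*l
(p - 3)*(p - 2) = p^2 - 5*p + 6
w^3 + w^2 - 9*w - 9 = (w - 3)*(w + 1)*(w + 3)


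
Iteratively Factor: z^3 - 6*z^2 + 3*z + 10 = (z - 2)*(z^2 - 4*z - 5) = (z - 5)*(z - 2)*(z + 1)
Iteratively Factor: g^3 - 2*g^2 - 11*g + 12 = (g + 3)*(g^2 - 5*g + 4) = (g - 1)*(g + 3)*(g - 4)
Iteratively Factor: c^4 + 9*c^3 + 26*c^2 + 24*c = (c + 3)*(c^3 + 6*c^2 + 8*c) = c*(c + 3)*(c^2 + 6*c + 8) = c*(c + 2)*(c + 3)*(c + 4)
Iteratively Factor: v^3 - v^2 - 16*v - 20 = (v + 2)*(v^2 - 3*v - 10) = (v - 5)*(v + 2)*(v + 2)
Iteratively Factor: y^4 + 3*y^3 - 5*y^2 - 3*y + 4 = (y + 4)*(y^3 - y^2 - y + 1) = (y - 1)*(y + 4)*(y^2 - 1) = (y - 1)^2*(y + 4)*(y + 1)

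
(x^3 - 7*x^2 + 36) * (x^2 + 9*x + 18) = x^5 + 2*x^4 - 45*x^3 - 90*x^2 + 324*x + 648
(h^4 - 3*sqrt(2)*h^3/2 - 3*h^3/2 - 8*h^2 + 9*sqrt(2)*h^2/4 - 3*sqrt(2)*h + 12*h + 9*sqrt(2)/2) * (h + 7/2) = h^5 - 3*sqrt(2)*h^4/2 + 2*h^4 - 53*h^3/4 - 3*sqrt(2)*h^3 - 16*h^2 + 39*sqrt(2)*h^2/8 - 6*sqrt(2)*h + 42*h + 63*sqrt(2)/4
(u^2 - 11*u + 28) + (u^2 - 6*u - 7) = 2*u^2 - 17*u + 21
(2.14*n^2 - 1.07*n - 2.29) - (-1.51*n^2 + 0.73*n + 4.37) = 3.65*n^2 - 1.8*n - 6.66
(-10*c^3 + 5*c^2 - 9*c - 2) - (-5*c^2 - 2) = -10*c^3 + 10*c^2 - 9*c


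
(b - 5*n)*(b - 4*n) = b^2 - 9*b*n + 20*n^2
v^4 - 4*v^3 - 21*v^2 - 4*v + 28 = (v - 7)*(v - 1)*(v + 2)^2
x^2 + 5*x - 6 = (x - 1)*(x + 6)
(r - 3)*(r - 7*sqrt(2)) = r^2 - 7*sqrt(2)*r - 3*r + 21*sqrt(2)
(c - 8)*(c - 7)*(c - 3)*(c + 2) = c^4 - 16*c^3 + 65*c^2 + 34*c - 336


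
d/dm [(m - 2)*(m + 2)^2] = (m + 2)*(3*m - 2)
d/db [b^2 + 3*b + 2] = 2*b + 3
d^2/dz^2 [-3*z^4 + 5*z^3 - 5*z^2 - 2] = -36*z^2 + 30*z - 10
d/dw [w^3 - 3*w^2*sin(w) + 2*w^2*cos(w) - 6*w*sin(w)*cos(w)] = -2*w^2*sin(w) - 3*w^2*cos(w) + 3*w^2 - 6*w*sin(w) + 4*w*cos(w) - 6*w*cos(2*w) - 3*sin(2*w)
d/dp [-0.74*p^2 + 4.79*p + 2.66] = 4.79 - 1.48*p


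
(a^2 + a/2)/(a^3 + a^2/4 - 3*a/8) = 4*(2*a + 1)/(8*a^2 + 2*a - 3)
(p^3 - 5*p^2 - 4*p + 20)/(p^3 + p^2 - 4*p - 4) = (p - 5)/(p + 1)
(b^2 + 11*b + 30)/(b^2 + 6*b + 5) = (b + 6)/(b + 1)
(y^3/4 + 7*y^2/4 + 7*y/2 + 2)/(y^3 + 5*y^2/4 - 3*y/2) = (y^2 + 5*y + 4)/(y*(4*y - 3))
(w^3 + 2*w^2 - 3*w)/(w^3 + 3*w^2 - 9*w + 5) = w*(w + 3)/(w^2 + 4*w - 5)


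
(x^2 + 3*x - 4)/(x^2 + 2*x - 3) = (x + 4)/(x + 3)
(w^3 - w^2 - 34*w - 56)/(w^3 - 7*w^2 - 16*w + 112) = (w + 2)/(w - 4)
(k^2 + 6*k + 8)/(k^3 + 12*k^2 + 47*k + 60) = (k + 2)/(k^2 + 8*k + 15)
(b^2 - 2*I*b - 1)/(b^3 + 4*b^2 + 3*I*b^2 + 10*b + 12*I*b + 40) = (b^2 - 2*I*b - 1)/(b^3 + b^2*(4 + 3*I) + b*(10 + 12*I) + 40)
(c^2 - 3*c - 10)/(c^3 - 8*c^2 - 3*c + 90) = (c + 2)/(c^2 - 3*c - 18)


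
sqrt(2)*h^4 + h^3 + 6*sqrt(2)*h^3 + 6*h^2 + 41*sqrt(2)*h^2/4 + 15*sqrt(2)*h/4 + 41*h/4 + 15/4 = (h + 1/2)*(h + 5/2)*(h + 3)*(sqrt(2)*h + 1)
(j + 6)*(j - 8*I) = j^2 + 6*j - 8*I*j - 48*I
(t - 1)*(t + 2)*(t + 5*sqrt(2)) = t^3 + t^2 + 5*sqrt(2)*t^2 - 2*t + 5*sqrt(2)*t - 10*sqrt(2)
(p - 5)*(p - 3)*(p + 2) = p^3 - 6*p^2 - p + 30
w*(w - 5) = w^2 - 5*w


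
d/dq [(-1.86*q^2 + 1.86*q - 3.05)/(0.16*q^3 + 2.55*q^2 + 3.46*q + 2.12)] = (0.2976*q^4 - 0.5952*q^3 - 9.7146*q^2 + 7.6686*q + 14.4962)/(0.0256*q^6 + 0.816*q^5 + 7.6097*q^4 + 18.3244*q^3 + 22.7836*q^2 + 14.6704*q + 4.4944)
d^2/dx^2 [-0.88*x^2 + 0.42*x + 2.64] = -1.76000000000000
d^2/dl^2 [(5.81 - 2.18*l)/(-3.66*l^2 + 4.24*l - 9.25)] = ((61.0156 - 47.8728*l)*(3.66*l^2 - 4.24*l + 9.25) + (2.18*l - 5.81)*(7.32*l - 4.24)*(14.64*l - 8.48))/(3.66*l^2 - 4.24*l + 9.25)^3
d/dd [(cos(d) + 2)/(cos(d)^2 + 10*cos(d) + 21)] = (-sin(d)^2 + 4*cos(d))*sin(d)/(cos(d)^2 + 10*cos(d) + 21)^2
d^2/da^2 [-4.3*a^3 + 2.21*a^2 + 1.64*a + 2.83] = 4.42 - 25.8*a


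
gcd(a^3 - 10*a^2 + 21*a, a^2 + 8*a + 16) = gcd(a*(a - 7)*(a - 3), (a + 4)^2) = 1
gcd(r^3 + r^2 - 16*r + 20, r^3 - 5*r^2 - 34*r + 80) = r^2 + 3*r - 10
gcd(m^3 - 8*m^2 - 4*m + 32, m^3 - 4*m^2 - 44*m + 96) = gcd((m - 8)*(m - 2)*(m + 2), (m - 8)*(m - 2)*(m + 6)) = m^2 - 10*m + 16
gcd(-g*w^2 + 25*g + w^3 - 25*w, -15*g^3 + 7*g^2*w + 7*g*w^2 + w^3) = -g + w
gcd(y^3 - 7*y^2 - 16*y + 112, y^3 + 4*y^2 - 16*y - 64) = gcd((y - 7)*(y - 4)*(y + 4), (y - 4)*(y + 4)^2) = y^2 - 16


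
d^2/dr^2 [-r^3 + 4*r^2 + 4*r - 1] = 8 - 6*r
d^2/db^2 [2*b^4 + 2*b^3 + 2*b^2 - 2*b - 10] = 24*b^2 + 12*b + 4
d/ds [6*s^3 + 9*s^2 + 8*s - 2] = 18*s^2 + 18*s + 8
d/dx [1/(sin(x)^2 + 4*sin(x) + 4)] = -2*cos(x)/(sin(x) + 2)^3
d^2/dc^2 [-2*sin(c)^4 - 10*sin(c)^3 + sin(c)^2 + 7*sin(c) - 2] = 32*sin(c)^4 + 90*sin(c)^3 - 28*sin(c)^2 - 67*sin(c) + 2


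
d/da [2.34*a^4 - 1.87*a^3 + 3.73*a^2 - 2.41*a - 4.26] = 9.36*a^3 - 5.61*a^2 + 7.46*a - 2.41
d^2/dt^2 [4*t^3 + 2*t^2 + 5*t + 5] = 24*t + 4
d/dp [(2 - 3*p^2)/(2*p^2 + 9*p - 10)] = (-27*p^2 + 52*p - 18)/(4*p^4 + 36*p^3 + 41*p^2 - 180*p + 100)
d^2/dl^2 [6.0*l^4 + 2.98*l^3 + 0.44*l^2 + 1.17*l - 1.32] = 72.0*l^2 + 17.88*l + 0.88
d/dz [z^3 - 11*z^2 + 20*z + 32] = 3*z^2 - 22*z + 20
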